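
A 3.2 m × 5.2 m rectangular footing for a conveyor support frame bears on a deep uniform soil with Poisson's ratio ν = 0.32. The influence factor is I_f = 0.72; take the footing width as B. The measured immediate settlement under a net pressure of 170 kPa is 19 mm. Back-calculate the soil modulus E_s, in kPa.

E_s ≈ 18500 kPa

S_e = q·B·(1−ν²)/E_s · I_f  ⇒  E_s = q·B·(1−ν²)·I_f / S_e.
E_s = 170 × 3.2 × 0.8976 × 0.72 / 0.019 = 18500 kPa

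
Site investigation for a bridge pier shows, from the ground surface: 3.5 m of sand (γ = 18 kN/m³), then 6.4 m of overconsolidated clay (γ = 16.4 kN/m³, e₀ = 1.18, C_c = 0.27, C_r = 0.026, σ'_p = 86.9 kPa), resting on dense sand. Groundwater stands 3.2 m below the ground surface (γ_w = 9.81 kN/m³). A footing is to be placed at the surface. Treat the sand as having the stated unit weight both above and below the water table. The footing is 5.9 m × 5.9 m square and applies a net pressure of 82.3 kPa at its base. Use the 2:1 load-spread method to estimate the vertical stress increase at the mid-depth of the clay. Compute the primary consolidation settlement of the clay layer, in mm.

S_c ≈ 47.8 mm

Mid-depth of clay below the ground surface: z = 3.5 + 6.4/2 = 6.7 m.
Total vertical stress at mid-clay: σ_v = 18×3.5 + 16.4×3.2 = 115.48 kPa.
Pore pressure: u = 9.81×(6.7 − 3.2) = 34.335 kPa.
Initial effective stress: σ'_0 = σ_v − u = 115.48 − 34.335 = 81.145 kPa.
Stress increase at mid-clay by the 2:1 spreading method:
Δσ = qBL/((B+z)(L+z)) = 82.3×5.9×5.9/((5.9+6.7)(5.9+6.7)) = 18.045 kPa
Final effective stress: σ'_f = 81.145 + 18.045 = 99.19 kPa.
σ'_f = 99.19 > σ'_p = 86.9 kPa, so the stress path crosses the preconsolidation pressure — recompression up to σ'_p, then virgin compression beyond:
S_c = H/(1+e₀)·[C_r·log₁₀(σ'_p/σ'_0) + C_c·log₁₀(σ'_f/σ'_p)]
    = 6.4/2.18 × [0.026×log₁₀(86.9/81.145) + 0.27×log₁₀(99.19/86.9)]
    = 2.9358 × [0.00077371 + 0.015511] = 0.04781 m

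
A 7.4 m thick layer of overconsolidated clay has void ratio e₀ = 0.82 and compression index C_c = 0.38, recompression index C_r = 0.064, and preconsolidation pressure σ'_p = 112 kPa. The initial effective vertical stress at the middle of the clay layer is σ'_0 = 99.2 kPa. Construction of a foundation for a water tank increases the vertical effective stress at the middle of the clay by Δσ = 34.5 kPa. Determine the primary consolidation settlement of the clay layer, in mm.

Final effective stress: σ'_f = 99.2 + 34.5 = 133.7 kPa.
σ'_f = 133.7 > σ'_p = 112 kPa, so the stress path crosses the preconsolidation pressure — recompression up to σ'_p, then virgin compression beyond:
S_c = H/(1+e₀)·[C_r·log₁₀(σ'_p/σ'_0) + C_c·log₁₀(σ'_f/σ'_p)]
    = 7.4/1.82 × [0.064×log₁₀(112/99.2) + 0.38×log₁₀(133.7/112)]
    = 4.0659 × [0.0033732 + 0.029227] = 0.1325 m

S_c ≈ 133 mm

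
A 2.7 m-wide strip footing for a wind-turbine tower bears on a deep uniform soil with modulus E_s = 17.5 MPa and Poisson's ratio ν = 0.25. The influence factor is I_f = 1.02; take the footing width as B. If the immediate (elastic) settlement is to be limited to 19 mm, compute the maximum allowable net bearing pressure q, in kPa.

E_s = 17.5 MPa = 17500 kPa.
S_e = q·B·(1−ν²)/E_s · I_f  ⇒  q = S_e·E_s / (B·(1−ν²)·I_f).
q = 0.019 × 17500 / (2.7 × 0.9375 × 1.02) = 128.8 kPa

q ≈ 129 kPa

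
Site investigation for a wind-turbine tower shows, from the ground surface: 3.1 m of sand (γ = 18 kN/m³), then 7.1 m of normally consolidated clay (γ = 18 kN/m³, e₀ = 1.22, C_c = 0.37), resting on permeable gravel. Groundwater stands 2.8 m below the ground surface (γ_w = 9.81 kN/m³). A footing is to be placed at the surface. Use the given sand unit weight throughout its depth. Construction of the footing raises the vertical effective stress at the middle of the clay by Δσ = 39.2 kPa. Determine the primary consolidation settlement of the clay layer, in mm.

S_c ≈ 201 mm

Mid-depth of clay below the ground surface: z = 3.1 + 7.1/2 = 6.65 m.
Total vertical stress at mid-clay: σ_v = 18×3.1 + 18×3.55 = 119.7 kPa.
Pore pressure: u = 9.81×(6.65 − 2.8) = 37.769 kPa.
Initial effective stress: σ'_0 = σ_v − u = 119.7 − 37.769 = 81.931 kPa.
Final effective stress: σ'_f = σ'_0 + Δσ = 81.931 + 39.2 = 121.13 kPa.
Normally consolidated clay, so the full stress increment lies on the virgin compression line:
S_c = C_c·H/(1+e₀)·log₁₀(σ'_f/σ'_0) = 0.37×7.1/(1+1.22)×log₁₀(121.13/81.931)
    = 1.1833 × 0.1698 = 0.2009 m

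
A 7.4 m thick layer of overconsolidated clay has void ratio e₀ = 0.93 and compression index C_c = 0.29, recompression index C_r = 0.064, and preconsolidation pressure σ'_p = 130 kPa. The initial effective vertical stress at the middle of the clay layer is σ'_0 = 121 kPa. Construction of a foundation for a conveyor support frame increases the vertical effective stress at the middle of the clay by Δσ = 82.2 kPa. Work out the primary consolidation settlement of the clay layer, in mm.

S_c ≈ 223 mm

Final effective stress: σ'_f = 121 + 82.2 = 203.2 kPa.
σ'_f = 203.2 > σ'_p = 130 kPa, so the stress path crosses the preconsolidation pressure — recompression up to σ'_p, then virgin compression beyond:
S_c = H/(1+e₀)·[C_r·log₁₀(σ'_p/σ'_0) + C_c·log₁₀(σ'_f/σ'_p)]
    = 7.4/1.93 × [0.064×log₁₀(130/121) + 0.29×log₁₀(203.2/130)]
    = 3.8342 × [0.0019941 + 0.056254] = 0.2233 m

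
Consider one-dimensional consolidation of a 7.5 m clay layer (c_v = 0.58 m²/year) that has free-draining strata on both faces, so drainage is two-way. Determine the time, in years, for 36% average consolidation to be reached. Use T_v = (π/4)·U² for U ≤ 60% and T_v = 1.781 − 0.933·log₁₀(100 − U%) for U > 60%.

Drainage path length: H_d = H/2 = 3.75 m (double drainage).
U ≤ 60%: T_v = (π/4)·U² = (π/4)×0.36² = 0.10179.
t = T_v·H_d²/c_v = 0.10179×3.75²/0.58 = 2.468 years.

t ≈ 2.47 years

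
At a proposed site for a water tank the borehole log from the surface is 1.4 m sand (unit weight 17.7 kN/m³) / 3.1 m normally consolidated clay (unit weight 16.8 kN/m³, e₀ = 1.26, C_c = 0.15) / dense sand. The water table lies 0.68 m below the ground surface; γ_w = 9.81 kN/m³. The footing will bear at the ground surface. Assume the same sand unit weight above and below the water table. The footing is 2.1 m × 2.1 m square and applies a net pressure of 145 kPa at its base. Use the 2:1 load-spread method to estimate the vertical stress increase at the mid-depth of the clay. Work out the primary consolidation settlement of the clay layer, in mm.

S_c ≈ 56.3 mm

Mid-depth of clay below the ground surface: z = 1.4 + 3.1/2 = 2.95 m.
Total vertical stress at mid-clay: σ_v = 17.7×1.4 + 16.8×1.55 = 50.82 kPa.
Pore pressure: u = 9.81×(2.95 − 0.68) = 22.269 kPa.
Initial effective stress: σ'_0 = σ_v − u = 50.82 − 22.269 = 28.551 kPa.
Stress increase at mid-clay by the 2:1 spreading method:
Δσ = qBL/((B+z)(L+z)) = 145×2.1×2.1/((2.1+2.95)(2.1+2.95)) = 25.074 kPa
Final effective stress: σ'_f = σ'_0 + Δσ = 28.551 + 25.074 = 53.625 kPa.
Normally consolidated clay, so the full stress increment lies on the virgin compression line:
S_c = C_c·H/(1+e₀)·log₁₀(σ'_f/σ'_0) = 0.15×3.1/(1+1.26)×log₁₀(53.625/28.551)
    = 0.20575 × 0.27375 = 0.05632 m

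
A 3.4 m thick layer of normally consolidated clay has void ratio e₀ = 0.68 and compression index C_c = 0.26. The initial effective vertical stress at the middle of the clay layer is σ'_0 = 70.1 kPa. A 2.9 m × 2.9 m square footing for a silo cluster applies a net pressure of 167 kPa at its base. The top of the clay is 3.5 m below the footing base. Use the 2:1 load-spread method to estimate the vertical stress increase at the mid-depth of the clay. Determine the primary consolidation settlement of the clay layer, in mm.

Mid-depth of clay below the footing base: z = 3.5 + 3.4/2 = 5.2 m.
Stress increase at mid-clay by the 2:1 spreading method:
Δσ = qBL/((B+z)(L+z)) = 167×2.9×2.9/((2.9+5.2)(2.9+5.2)) = 21.406 kPa
Final effective stress: σ'_f = σ'_0 + Δσ = 70.1 + 21.406 = 91.506 kPa.
Normally consolidated clay, so the full stress increment lies on the virgin compression line:
S_c = C_c·H/(1+e₀)·log₁₀(σ'_f/σ'_0) = 0.26×3.4/(1+0.68)×log₁₀(91.506/70.1)
    = 0.52619 × 0.11573 = 0.0609 m

S_c ≈ 60.9 mm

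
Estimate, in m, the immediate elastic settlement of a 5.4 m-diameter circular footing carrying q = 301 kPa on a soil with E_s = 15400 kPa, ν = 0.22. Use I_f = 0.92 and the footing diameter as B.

S_e ≈ 0.0924 m

Immediate (elastic) settlement: S_e = q·B·(1−ν²)/E_s · I_f.
S_e = 301 × 5.4 × (1 − 0.22²) / 15400 × 0.92
    = 301 × 5.4 × 0.9516 / 15400 × 0.92
    = 0.0924 m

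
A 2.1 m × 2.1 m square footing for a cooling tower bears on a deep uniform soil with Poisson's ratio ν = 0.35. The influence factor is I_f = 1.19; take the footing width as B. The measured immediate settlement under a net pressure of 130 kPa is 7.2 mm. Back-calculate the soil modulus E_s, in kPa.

E_s ≈ 39600 kPa

S_e = q·B·(1−ν²)/E_s · I_f  ⇒  E_s = q·B·(1−ν²)·I_f / S_e.
E_s = 130 × 2.1 × 0.8775 × 1.19 / 0.0072 = 39590 kPa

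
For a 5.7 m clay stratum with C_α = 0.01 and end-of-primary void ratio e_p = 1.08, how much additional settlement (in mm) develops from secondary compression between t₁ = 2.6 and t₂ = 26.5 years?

S_s ≈ 27.6 mm

Secondary compression: S_s = C_α·H/(1+e_p)·log₁₀(t₂/t₁)
S_s = 0.01×5.7/(1+1.08)×log₁₀(26.5/2.6)
    = 0.0274 × 1.008 = 0.02763 m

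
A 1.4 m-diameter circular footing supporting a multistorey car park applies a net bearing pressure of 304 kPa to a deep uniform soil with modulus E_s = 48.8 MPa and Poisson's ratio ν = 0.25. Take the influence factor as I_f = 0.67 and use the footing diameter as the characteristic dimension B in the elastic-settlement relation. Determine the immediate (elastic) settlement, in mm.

S_e ≈ 5.48 mm

Immediate (elastic) settlement: S_e = q·B·(1−ν²)/E_s · I_f.
E_s = 48.8 MPa = 48800 kPa.
S_e = 304 × 1.4 × (1 − 0.25²) / 48800 × 0.67
    = 304 × 1.4 × 0.9375 / 48800 × 0.67
    = 0.005478 m = 5.478 mm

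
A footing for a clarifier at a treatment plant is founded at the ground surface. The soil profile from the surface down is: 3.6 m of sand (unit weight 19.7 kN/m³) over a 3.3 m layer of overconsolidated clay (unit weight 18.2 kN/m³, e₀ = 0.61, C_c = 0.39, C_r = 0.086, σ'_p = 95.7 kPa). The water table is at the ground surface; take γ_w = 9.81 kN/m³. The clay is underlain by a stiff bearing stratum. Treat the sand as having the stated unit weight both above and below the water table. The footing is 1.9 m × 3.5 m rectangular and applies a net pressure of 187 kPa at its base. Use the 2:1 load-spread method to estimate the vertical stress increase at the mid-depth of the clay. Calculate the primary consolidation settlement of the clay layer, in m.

S_c ≈ 0.0259 m

Mid-depth of clay below the ground surface: z = 3.6 + 3.3/2 = 5.25 m.
Total vertical stress at mid-clay: σ_v = 19.7×3.6 + 18.2×1.65 = 100.95 kPa.
Pore pressure: u = 9.81×(5.25 − 0) = 51.503 kPa.
Initial effective stress: σ'_0 = σ_v − u = 100.95 − 51.503 = 49.447 kPa.
Stress increase at mid-clay by the 2:1 spreading method:
Δσ = qBL/((B+z)(L+z)) = 187×1.9×3.5/((1.9+5.25)(3.5+5.25)) = 19.877 kPa
Final effective stress: σ'_f = 49.447 + 19.877 = 69.324 kPa.
σ'_f = 69.324 ≤ σ'_p = 95.7 kPa, so the clay remains overconsolidated and only the recompression index applies:
S_c = C_r·H/(1+e₀)·log₁₀(σ'_f/σ'_0) = 0.086×3.3/1.61×log₁₀(69.324/49.447)
    = 0.17627 × 0.14674 = 0.02587 m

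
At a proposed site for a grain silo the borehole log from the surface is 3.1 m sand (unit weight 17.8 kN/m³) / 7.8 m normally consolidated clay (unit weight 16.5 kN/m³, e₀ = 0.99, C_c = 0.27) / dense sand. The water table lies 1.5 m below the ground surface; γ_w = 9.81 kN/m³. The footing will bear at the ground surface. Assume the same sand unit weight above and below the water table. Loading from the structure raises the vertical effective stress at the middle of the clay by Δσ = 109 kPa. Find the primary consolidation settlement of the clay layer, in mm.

S_c ≈ 450 mm

Mid-depth of clay below the ground surface: z = 3.1 + 7.8/2 = 7 m.
Total vertical stress at mid-clay: σ_v = 17.8×3.1 + 16.5×3.9 = 119.53 kPa.
Pore pressure: u = 9.81×(7 − 1.5) = 53.955 kPa.
Initial effective stress: σ'_0 = σ_v − u = 119.53 − 53.955 = 65.575 kPa.
Final effective stress: σ'_f = σ'_0 + Δσ = 65.575 + 109 = 174.57 kPa.
Normally consolidated clay, so the full stress increment lies on the virgin compression line:
S_c = C_c·H/(1+e₀)·log₁₀(σ'_f/σ'_0) = 0.27×7.8/(1+0.99)×log₁₀(174.57/65.575)
    = 1.0583 × 0.42523 = 0.45 m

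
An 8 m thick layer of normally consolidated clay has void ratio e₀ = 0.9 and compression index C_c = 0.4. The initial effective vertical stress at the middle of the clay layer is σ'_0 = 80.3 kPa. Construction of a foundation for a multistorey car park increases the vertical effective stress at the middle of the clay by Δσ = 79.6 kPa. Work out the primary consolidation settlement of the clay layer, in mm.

S_c ≈ 504 mm

Final effective stress: σ'_f = σ'_0 + Δσ = 80.3 + 79.6 = 159.9 kPa.
Normally consolidated clay, so the full stress increment lies on the virgin compression line:
S_c = C_c·H/(1+e₀)·log₁₀(σ'_f/σ'_0) = 0.4×8/(1+0.9)×log₁₀(159.9/80.3)
    = 1.6842 × 0.29913 = 0.5038 m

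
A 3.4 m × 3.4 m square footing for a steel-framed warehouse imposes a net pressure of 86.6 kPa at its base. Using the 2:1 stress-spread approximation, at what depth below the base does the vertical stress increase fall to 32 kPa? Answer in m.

z ≈ 2.19 m

2:1 spreading — at depth z the loaded area has grown by z in each plan dimension:
qB²/(B+z)² = Δσ_z ⇒ z = B(√(q/Δσ_z) − 1) = 3.4×(√(86.6/32) − 1) = 2.193 m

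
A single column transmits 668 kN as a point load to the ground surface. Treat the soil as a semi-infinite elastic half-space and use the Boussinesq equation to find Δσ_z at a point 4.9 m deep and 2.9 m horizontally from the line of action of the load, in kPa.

Δσ_z ≈ 6.27 kPa

Boussinesq vertical stress below a point load on an elastic half-space:
Δσ_z = 3P/(2πz²) · [1 + (r/z)²]^(−5/2)
r/z = 2.9/4.9 = 0.59184; [1+(r/z)²]^(−5/2) = 0.47201.
Δσ_z = 3×668/(2π×4.9²) × 0.47201 = 13.284 × 0.47201 = 6.27 kPa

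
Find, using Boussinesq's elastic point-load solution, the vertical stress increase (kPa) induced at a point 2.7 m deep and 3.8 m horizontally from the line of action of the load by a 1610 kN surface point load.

Δσ_z ≈ 6.87 kPa

Boussinesq vertical stress below a point load on an elastic half-space:
Δσ_z = 3P/(2πz²) · [1 + (r/z)²]^(−5/2)
r/z = 3.8/2.7 = 1.4074; [1+(r/z)²]^(−5/2) = 0.065188.
Δσ_z = 3×1610/(2π×2.7²) × 0.065188 = 105.45 × 0.065188 = 6.874 kPa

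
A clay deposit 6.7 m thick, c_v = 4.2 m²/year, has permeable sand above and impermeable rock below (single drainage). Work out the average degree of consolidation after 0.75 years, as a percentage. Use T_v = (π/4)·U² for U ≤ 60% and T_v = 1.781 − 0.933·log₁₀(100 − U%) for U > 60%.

Drainage path length: H_d = H = 6.7 m (single drainage).
T_v = c_v·t/H_d² = 4.2×0.75/6.7² = 0.070172.
T_v = 0.070172 corresponds to the U ≤ 60% branch:
U = √(4T_v/π) = 0.2989

U ≈ 29.9 %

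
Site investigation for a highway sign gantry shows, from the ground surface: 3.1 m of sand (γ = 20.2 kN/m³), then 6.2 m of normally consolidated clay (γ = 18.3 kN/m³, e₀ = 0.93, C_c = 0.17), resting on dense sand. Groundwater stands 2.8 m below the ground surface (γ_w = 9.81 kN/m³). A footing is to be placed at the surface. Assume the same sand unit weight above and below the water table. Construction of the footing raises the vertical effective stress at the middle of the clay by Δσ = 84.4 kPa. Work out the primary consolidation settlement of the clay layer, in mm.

S_c ≈ 162 mm

Mid-depth of clay below the ground surface: z = 3.1 + 6.2/2 = 6.2 m.
Total vertical stress at mid-clay: σ_v = 20.2×3.1 + 18.3×3.1 = 119.35 kPa.
Pore pressure: u = 9.81×(6.2 − 2.8) = 33.354 kPa.
Initial effective stress: σ'_0 = σ_v − u = 119.35 − 33.354 = 85.996 kPa.
Final effective stress: σ'_f = σ'_0 + Δσ = 85.996 + 84.4 = 170.4 kPa.
Normally consolidated clay, so the full stress increment lies on the virgin compression line:
S_c = C_c·H/(1+e₀)·log₁₀(σ'_f/σ'_0) = 0.17×6.2/(1+0.93)×log₁₀(170.4/85.996)
    = 0.54611 × 0.29699 = 0.1622 m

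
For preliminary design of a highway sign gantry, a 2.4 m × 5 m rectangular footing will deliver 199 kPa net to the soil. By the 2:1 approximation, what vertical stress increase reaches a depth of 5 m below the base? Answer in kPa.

Δσ_z ≈ 32.3 kPa

By the 2:1 method the load spreads at 1 horizontal : 2 vertical, so at depth z the loaded area has grown by z in each plan dimension:
Δσ = qBL/((B+z)(L+z)) = 199×2.4×5/((2.4+5)(5+5)) = 32.27 kPa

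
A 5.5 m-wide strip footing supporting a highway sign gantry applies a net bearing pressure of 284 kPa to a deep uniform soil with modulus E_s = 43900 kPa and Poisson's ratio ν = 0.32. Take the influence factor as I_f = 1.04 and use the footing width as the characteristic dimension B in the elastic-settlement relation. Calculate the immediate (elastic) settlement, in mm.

Immediate (elastic) settlement: S_e = q·B·(1−ν²)/E_s · I_f.
S_e = 284 × 5.5 × (1 − 0.32²) / 43900 × 1.04
    = 284 × 5.5 × 0.8976 / 43900 × 1.04
    = 0.03321 m = 33.21 mm

S_e ≈ 33.2 mm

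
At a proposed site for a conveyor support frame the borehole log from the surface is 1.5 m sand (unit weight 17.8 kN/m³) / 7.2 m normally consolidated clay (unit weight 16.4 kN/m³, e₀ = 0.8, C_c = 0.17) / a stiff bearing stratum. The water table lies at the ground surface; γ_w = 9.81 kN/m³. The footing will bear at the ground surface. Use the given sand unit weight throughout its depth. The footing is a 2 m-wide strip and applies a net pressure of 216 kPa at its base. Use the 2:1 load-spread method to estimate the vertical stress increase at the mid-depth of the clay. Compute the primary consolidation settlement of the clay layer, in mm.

S_c ≈ 294 mm

Mid-depth of clay below the ground surface: z = 1.5 + 7.2/2 = 5.1 m.
Total vertical stress at mid-clay: σ_v = 17.8×1.5 + 16.4×3.6 = 85.74 kPa.
Pore pressure: u = 9.81×(5.1 − 0) = 50.031 kPa.
Initial effective stress: σ'_0 = σ_v − u = 85.74 − 50.031 = 35.709 kPa.
Stress increase at mid-clay by the 2:1 spreading method:
Δσ = qB/(B+z) = 216×2/(2+5.1) = 60.845 kPa
Final effective stress: σ'_f = σ'_0 + Δσ = 35.709 + 60.845 = 96.554 kPa.
Normally consolidated clay, so the full stress increment lies on the virgin compression line:
S_c = C_c·H/(1+e₀)·log₁₀(σ'_f/σ'_0) = 0.17×7.2/(1+0.8)×log₁₀(96.554/35.709)
    = 0.68 × 0.43199 = 0.2938 m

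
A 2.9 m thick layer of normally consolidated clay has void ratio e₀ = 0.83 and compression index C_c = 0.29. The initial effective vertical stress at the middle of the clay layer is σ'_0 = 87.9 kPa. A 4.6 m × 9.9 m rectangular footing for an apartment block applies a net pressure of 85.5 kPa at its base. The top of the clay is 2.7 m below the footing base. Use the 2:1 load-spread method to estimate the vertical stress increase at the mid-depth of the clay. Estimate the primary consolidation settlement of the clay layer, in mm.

Mid-depth of clay below the footing base: z = 2.7 + 2.9/2 = 4.15 m.
Stress increase at mid-clay by the 2:1 spreading method:
Δσ = qBL/((B+z)(L+z)) = 85.5×4.6×9.9/((4.6+4.15)(9.9+4.15)) = 31.672 kPa
Final effective stress: σ'_f = σ'_0 + Δσ = 87.9 + 31.672 = 119.57 kPa.
Normally consolidated clay, so the full stress increment lies on the virgin compression line:
S_c = C_c·H/(1+e₀)·log₁₀(σ'_f/σ'_0) = 0.29×2.9/(1+0.83)×log₁₀(119.57/87.9)
    = 0.45956 × 0.13363 = 0.06141 m

S_c ≈ 61.4 mm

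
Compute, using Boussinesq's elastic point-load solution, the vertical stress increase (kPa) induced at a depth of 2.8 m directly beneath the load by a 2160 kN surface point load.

Boussinesq vertical stress below a point load on an elastic half-space:
Δσ_z = 3P/(2πz²) · [1 + (r/z)²]^(−5/2)
r/z = 0/2.8 = 0; [1+(r/z)²]^(−5/2) = 1.
Δσ_z = 3×2160/(2π×2.8²) × 1 = 131.55 × 1 = 131.6 kPa

Δσ_z ≈ 132 kPa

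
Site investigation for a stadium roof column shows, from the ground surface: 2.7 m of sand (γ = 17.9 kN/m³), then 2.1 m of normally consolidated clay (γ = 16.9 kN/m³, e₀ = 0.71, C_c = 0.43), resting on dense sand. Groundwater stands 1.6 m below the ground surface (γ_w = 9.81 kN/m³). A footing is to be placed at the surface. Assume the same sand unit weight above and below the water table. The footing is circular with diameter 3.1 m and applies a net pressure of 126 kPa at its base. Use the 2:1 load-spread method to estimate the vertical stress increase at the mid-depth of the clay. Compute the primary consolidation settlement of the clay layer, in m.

S_c ≈ 0.104 m

Mid-depth of clay below the ground surface: z = 2.7 + 2.1/2 = 3.75 m.
Total vertical stress at mid-clay: σ_v = 17.9×2.7 + 16.9×1.05 = 66.075 kPa.
Pore pressure: u = 9.81×(3.75 − 1.6) = 21.091 kPa.
Initial effective stress: σ'_0 = σ_v − u = 66.075 − 21.091 = 44.984 kPa.
Stress increase at mid-clay by the 2:1 spreading method:
Δσ ≈ qD²/(D+z)² = 126×3.1²/(3.1+3.75)² = 25.806 kPa
Final effective stress: σ'_f = σ'_0 + Δσ = 44.984 + 25.806 = 70.79 kPa.
Normally consolidated clay, so the full stress increment lies on the virgin compression line:
S_c = C_c·H/(1+e₀)·log₁₀(σ'_f/σ'_0) = 0.43×2.1/(1+0.71)×log₁₀(70.79/44.984)
    = 0.52807 × 0.19691 = 0.104 m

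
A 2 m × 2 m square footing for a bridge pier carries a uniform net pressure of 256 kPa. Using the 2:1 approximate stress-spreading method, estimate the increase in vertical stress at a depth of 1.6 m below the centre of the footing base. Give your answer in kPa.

By the 2:1 method the load spreads at 1 horizontal : 2 vertical, so at depth z the loaded area has grown by z in each plan dimension:
Δσ = qBL/((B+z)(L+z)) = 256×2×2/((2+1.6)(2+1.6)) = 79.012 kPa

Δσ_z ≈ 79 kPa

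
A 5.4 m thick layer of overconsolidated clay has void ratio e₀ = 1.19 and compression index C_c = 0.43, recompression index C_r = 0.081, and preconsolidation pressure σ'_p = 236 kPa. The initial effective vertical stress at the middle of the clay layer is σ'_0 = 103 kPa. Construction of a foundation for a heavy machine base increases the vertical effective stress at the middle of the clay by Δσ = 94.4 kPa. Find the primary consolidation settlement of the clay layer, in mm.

Final effective stress: σ'_f = 103 + 94.4 = 197.4 kPa.
σ'_f = 197.4 ≤ σ'_p = 236 kPa, so the clay remains overconsolidated and only the recompression index applies:
S_c = C_r·H/(1+e₀)·log₁₀(σ'_f/σ'_0) = 0.081×5.4/2.19×log₁₀(197.4/103)
    = 0.19973 × 0.28251 = 0.05643 m

S_c ≈ 56.4 mm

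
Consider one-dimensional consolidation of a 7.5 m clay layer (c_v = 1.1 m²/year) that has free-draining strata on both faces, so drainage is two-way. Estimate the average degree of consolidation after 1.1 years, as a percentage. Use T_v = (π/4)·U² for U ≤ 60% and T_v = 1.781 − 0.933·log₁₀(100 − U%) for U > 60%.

Drainage path length: H_d = H/2 = 3.75 m (double drainage).
T_v = c_v·t/H_d² = 1.1×1.1/3.75² = 0.086044.
T_v = 0.086044 corresponds to the U ≤ 60% branch:
U = √(4T_v/π) = 0.331

U ≈ 33.1 %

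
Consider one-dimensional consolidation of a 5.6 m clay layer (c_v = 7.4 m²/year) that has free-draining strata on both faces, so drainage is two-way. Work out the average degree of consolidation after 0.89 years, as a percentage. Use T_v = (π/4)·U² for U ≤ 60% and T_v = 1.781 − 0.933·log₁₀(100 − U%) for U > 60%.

U ≈ 89.8 %

Drainage path length: H_d = H/2 = 2.8 m (double drainage).
T_v = c_v·t/H_d² = 7.4×0.89/2.8² = 0.84005.
T_v = 0.84005 corresponds to the U > 60% branch:
U = 1 − 10^((1.781 − T_v)/0.933)/100 = 0.898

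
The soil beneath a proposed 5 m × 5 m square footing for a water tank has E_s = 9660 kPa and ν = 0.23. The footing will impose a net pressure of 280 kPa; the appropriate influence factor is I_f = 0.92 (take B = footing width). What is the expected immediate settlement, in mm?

S_e ≈ 126 mm

Immediate (elastic) settlement: S_e = q·B·(1−ν²)/E_s · I_f.
S_e = 280 × 5 × (1 − 0.23²) / 9660 × 0.92
    = 280 × 5 × 0.9471 / 9660 × 0.92
    = 0.1263 m = 126.3 mm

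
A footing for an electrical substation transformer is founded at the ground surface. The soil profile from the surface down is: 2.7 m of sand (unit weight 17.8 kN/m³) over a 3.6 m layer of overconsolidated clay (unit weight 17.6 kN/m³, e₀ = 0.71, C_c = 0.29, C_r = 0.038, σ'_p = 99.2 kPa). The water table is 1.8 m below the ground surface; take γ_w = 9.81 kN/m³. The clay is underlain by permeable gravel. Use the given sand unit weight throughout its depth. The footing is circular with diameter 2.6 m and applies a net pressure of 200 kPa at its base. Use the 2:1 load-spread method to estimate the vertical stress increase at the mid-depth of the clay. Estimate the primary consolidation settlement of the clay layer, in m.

Mid-depth of clay below the ground surface: z = 2.7 + 3.6/2 = 4.5 m.
Total vertical stress at mid-clay: σ_v = 17.8×2.7 + 17.6×1.8 = 79.74 kPa.
Pore pressure: u = 9.81×(4.5 − 1.8) = 26.487 kPa.
Initial effective stress: σ'_0 = σ_v − u = 79.74 − 26.487 = 53.253 kPa.
Stress increase at mid-clay by the 2:1 spreading method:
Δσ ≈ qD²/(D+z)² = 200×2.6²/(2.6+4.5)² = 26.82 kPa
Final effective stress: σ'_f = 53.253 + 26.82 = 80.073 kPa.
σ'_f = 80.073 ≤ σ'_p = 99.2 kPa, so the clay remains overconsolidated and only the recompression index applies:
S_c = C_r·H/(1+e₀)·log₁₀(σ'_f/σ'_0) = 0.038×3.6/1.71×log₁₀(80.073/53.253)
    = 0.080001 × 0.17714 = 0.01417 m

S_c ≈ 0.0142 m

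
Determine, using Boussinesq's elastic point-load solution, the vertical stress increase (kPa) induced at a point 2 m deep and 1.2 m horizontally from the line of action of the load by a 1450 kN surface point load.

Δσ_z ≈ 80.2 kPa

Boussinesq vertical stress below a point load on an elastic half-space:
Δσ_z = 3P/(2πz²) · [1 + (r/z)²]^(−5/2)
r/z = 1.2/2 = 0.6; [1+(r/z)²]^(−5/2) = 0.46361.
Δσ_z = 3×1450/(2π×2²) × 0.46361 = 173.08 × 0.46361 = 80.24 kPa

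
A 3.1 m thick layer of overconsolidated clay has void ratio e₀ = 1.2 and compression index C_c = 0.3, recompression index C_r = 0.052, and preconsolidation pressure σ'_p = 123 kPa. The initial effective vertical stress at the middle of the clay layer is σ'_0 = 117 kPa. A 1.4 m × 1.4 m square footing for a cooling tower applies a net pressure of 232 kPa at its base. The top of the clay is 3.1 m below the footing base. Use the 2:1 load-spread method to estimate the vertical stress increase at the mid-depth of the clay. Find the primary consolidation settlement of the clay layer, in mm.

Mid-depth of clay below the footing base: z = 3.1 + 3.1/2 = 4.65 m.
Stress increase at mid-clay by the 2:1 spreading method:
Δσ = qBL/((B+z)(L+z)) = 232×1.4×1.4/((1.4+4.65)(1.4+4.65)) = 12.423 kPa
Final effective stress: σ'_f = 117 + 12.423 = 129.42 kPa.
σ'_f = 129.42 > σ'_p = 123 kPa, so the stress path crosses the preconsolidation pressure — recompression up to σ'_p, then virgin compression beyond:
S_c = H/(1+e₀)·[C_r·log₁₀(σ'_p/σ'_0) + C_c·log₁₀(σ'_f/σ'_p)]
    = 3.1/2.2 × [0.052×log₁₀(123/117) + 0.3×log₁₀(129.42/123)]
    = 1.4091 × [0.0011294 + 0.0066289] = 0.01093 m

S_c ≈ 10.9 mm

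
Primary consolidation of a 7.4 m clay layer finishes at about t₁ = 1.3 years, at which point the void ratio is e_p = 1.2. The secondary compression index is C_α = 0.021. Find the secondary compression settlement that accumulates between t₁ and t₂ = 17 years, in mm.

Secondary compression: S_s = C_α·H/(1+e_p)·log₁₀(t₂/t₁)
S_s = 0.021×7.4/(1+1.2)×log₁₀(17/1.3)
    = 0.07064 × 1.117 = 0.07887 m

S_s ≈ 78.9 mm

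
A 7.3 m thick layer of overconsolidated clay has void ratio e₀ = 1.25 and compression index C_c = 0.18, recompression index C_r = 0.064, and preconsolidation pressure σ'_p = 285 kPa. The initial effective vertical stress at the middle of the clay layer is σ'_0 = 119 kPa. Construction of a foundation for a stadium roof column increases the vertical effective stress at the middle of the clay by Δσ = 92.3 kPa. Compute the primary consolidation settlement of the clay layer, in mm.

Final effective stress: σ'_f = 119 + 92.3 = 211.3 kPa.
σ'_f = 211.3 ≤ σ'_p = 285 kPa, so the clay remains overconsolidated and only the recompression index applies:
S_c = C_r·H/(1+e₀)·log₁₀(σ'_f/σ'_0) = 0.064×7.3/2.25×log₁₀(211.3/119)
    = 0.20764 × 0.24935 = 0.05178 m

S_c ≈ 51.8 mm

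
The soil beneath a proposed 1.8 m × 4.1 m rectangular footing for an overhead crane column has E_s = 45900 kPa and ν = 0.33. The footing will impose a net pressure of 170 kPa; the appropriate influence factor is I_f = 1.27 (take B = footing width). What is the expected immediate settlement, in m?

Immediate (elastic) settlement: S_e = q·B·(1−ν²)/E_s · I_f.
S_e = 170 × 1.8 × (1 − 0.33²) / 45900 × 1.27
    = 170 × 1.8 × 0.8911 / 45900 × 1.27
    = 0.007545 m

S_e ≈ 0.00754 m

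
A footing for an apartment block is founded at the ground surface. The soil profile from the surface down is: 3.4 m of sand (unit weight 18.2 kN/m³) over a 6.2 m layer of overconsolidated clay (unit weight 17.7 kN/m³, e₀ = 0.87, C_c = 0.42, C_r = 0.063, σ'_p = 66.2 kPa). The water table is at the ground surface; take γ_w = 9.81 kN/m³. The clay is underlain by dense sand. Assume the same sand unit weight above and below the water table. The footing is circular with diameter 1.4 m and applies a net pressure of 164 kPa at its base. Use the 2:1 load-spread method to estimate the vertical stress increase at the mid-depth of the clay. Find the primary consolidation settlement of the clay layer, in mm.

Mid-depth of clay below the ground surface: z = 3.4 + 6.2/2 = 6.5 m.
Total vertical stress at mid-clay: σ_v = 18.2×3.4 + 17.7×3.1 = 116.75 kPa.
Pore pressure: u = 9.81×(6.5 − 0) = 63.765 kPa.
Initial effective stress: σ'_0 = σ_v − u = 116.75 − 63.765 = 52.985 kPa.
Stress increase at mid-clay by the 2:1 spreading method:
Δσ ≈ qD²/(D+z)² = 164×1.4²/(1.4+6.5)² = 5.1505 kPa
Final effective stress: σ'_f = 52.985 + 5.1505 = 58.136 kPa.
σ'_f = 58.136 ≤ σ'_p = 66.2 kPa, so the clay remains overconsolidated and only the recompression index applies:
S_c = C_r·H/(1+e₀)·log₁₀(σ'_f/σ'_0) = 0.063×6.2/1.87×log₁₀(58.136/52.985)
    = 0.20888 × 0.040292 = 0.008416 m

S_c ≈ 8.42 mm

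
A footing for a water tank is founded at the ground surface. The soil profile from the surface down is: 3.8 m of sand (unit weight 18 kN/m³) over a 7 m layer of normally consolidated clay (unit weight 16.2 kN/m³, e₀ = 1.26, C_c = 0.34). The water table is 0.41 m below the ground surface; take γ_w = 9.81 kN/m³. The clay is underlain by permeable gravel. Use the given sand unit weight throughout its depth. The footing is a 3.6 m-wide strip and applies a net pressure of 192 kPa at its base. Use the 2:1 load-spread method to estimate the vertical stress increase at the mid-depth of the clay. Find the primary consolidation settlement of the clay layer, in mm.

S_c ≈ 340 mm

Mid-depth of clay below the ground surface: z = 3.8 + 7/2 = 7.3 m.
Total vertical stress at mid-clay: σ_v = 18×3.8 + 16.2×3.5 = 125.1 kPa.
Pore pressure: u = 9.81×(7.3 − 0.41) = 67.591 kPa.
Initial effective stress: σ'_0 = σ_v − u = 125.1 − 67.591 = 57.509 kPa.
Stress increase at mid-clay by the 2:1 spreading method:
Δσ = qB/(B+z) = 192×3.6/(3.6+7.3) = 63.413 kPa
Final effective stress: σ'_f = σ'_0 + Δσ = 57.509 + 63.413 = 120.92 kPa.
Normally consolidated clay, so the full stress increment lies on the virgin compression line:
S_c = C_c·H/(1+e₀)·log₁₀(σ'_f/σ'_0) = 0.34×7/(1+1.26)×log₁₀(120.92/57.509)
    = 1.0531 × 0.32276 = 0.3399 m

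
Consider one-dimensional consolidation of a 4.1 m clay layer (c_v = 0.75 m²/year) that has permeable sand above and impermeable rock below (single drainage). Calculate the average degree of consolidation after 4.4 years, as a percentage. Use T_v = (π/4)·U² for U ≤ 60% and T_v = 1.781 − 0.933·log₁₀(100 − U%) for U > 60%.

Drainage path length: H_d = H = 4.1 m (single drainage).
T_v = c_v·t/H_d² = 0.75×4.4/4.1² = 0.19631.
T_v = 0.19631 corresponds to the U ≤ 60% branch:
U = √(4T_v/π) = 0.4999

U ≈ 50 %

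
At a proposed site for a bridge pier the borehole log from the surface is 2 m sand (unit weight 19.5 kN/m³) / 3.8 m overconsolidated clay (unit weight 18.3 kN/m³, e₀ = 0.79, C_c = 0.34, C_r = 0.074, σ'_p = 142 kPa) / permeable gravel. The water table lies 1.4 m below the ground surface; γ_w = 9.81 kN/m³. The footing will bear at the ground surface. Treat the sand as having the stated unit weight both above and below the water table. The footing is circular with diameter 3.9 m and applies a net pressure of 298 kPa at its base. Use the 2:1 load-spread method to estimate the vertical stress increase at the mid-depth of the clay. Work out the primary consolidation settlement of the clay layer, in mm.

S_c ≈ 62.9 mm

Mid-depth of clay below the ground surface: z = 2 + 3.8/2 = 3.9 m.
Total vertical stress at mid-clay: σ_v = 19.5×2 + 18.3×1.9 = 73.77 kPa.
Pore pressure: u = 9.81×(3.9 − 1.4) = 24.525 kPa.
Initial effective stress: σ'_0 = σ_v − u = 73.77 − 24.525 = 49.245 kPa.
Stress increase at mid-clay by the 2:1 spreading method:
Δσ ≈ qD²/(D+z)² = 298×3.9²/(3.9+3.9)² = 74.5 kPa
Final effective stress: σ'_f = 49.245 + 74.5 = 123.75 kPa.
σ'_f = 123.75 ≤ σ'_p = 142 kPa, so the clay remains overconsolidated and only the recompression index applies:
S_c = C_r·H/(1+e₀)·log₁₀(σ'_f/σ'_0) = 0.074×3.8/1.79×log₁₀(123.75/49.245)
    = 0.15709 × 0.40018 = 0.06287 m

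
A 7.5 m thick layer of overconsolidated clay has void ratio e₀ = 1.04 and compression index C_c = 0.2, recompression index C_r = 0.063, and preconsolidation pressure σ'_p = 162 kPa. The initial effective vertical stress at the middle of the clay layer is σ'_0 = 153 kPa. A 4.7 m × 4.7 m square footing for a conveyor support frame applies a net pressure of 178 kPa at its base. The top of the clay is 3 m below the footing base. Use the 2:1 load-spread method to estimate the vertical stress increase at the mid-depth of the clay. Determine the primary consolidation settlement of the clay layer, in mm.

S_c ≈ 44.7 mm

Mid-depth of clay below the footing base: z = 3 + 7.5/2 = 6.75 m.
Stress increase at mid-clay by the 2:1 spreading method:
Δσ = qBL/((B+z)(L+z)) = 178×4.7×4.7/((4.7+6.75)(4.7+6.75)) = 29.992 kPa
Final effective stress: σ'_f = 153 + 29.992 = 182.99 kPa.
σ'_f = 182.99 > σ'_p = 162 kPa, so the stress path crosses the preconsolidation pressure — recompression up to σ'_p, then virgin compression beyond:
S_c = H/(1+e₀)·[C_r·log₁₀(σ'_p/σ'_0) + C_c·log₁₀(σ'_f/σ'_p)]
    = 7.5/2.04 × [0.063×log₁₀(162/153) + 0.2×log₁₀(182.99/162)]
    = 3.6765 × [0.0015639 + 0.010582] = 0.04465 m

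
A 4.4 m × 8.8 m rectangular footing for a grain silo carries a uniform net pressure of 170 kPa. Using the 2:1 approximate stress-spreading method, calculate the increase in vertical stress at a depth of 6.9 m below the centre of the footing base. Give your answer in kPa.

Δσ_z ≈ 37.1 kPa

By the 2:1 method the load spreads at 1 horizontal : 2 vertical, so at depth z the loaded area has grown by z in each plan dimension:
Δσ = qBL/((B+z)(L+z)) = 170×4.4×8.8/((4.4+6.9)(8.8+6.9)) = 37.103 kPa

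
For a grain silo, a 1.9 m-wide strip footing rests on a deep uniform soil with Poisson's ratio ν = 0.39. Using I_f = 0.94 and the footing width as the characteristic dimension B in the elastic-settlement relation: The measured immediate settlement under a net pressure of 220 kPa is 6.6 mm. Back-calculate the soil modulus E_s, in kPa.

S_e = q·B·(1−ν²)/E_s · I_f  ⇒  E_s = q·B·(1−ν²)·I_f / S_e.
E_s = 220 × 1.9 × 0.8479 × 0.94 / 0.0066 = 50480 kPa

E_s ≈ 50500 kPa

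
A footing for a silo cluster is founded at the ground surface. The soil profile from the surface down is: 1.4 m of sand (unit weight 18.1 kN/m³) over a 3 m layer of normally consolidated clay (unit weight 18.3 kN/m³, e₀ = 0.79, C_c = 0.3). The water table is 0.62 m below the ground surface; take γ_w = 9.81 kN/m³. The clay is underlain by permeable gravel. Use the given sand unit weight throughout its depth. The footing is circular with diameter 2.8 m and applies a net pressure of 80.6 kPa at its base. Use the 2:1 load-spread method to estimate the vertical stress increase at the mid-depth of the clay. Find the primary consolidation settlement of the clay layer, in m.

Mid-depth of clay below the ground surface: z = 1.4 + 3/2 = 2.9 m.
Total vertical stress at mid-clay: σ_v = 18.1×1.4 + 18.3×1.5 = 52.79 kPa.
Pore pressure: u = 9.81×(2.9 − 0.62) = 22.367 kPa.
Initial effective stress: σ'_0 = σ_v − u = 52.79 − 22.367 = 30.423 kPa.
Stress increase at mid-clay by the 2:1 spreading method:
Δσ ≈ qD²/(D+z)² = 80.6×2.8²/(2.8+2.9)² = 19.449 kPa
Final effective stress: σ'_f = σ'_0 + Δσ = 30.423 + 19.449 = 49.872 kPa.
Normally consolidated clay, so the full stress increment lies on the virgin compression line:
S_c = C_c·H/(1+e₀)·log₁₀(σ'_f/σ'_0) = 0.3×3/(1+0.79)×log₁₀(49.872/30.423)
    = 0.50279 × 0.21465 = 0.1079 m

S_c ≈ 0.108 m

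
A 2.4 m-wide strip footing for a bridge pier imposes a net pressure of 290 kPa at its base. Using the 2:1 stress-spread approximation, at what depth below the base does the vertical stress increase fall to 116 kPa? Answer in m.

2:1 spreading — at depth z the loaded area has grown by z in each plan dimension:
qB/(B+z) = Δσ_z ⇒ z = qB/Δσ_z − B = 290×2.4/116 − 2.4 = 3.6 m

z ≈ 3.6 m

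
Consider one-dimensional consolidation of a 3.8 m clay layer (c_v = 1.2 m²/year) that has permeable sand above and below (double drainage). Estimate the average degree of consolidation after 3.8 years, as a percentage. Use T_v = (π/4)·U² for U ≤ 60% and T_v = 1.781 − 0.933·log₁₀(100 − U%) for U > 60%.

Drainage path length: H_d = H/2 = 1.9 m (double drainage).
T_v = c_v·t/H_d² = 1.2×3.8/1.9² = 1.2632.
T_v = 1.2632 corresponds to the U > 60% branch:
U = 1 − 10^((1.781 − T_v)/0.933)/100 = 0.9641

U ≈ 96.4 %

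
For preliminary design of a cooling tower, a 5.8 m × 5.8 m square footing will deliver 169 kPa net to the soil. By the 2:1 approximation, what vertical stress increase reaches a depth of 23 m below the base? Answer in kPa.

By the 2:1 method the load spreads at 1 horizontal : 2 vertical, so at depth z the loaded area has grown by z in each plan dimension:
Δσ = qBL/((B+z)(L+z)) = 169×5.8×5.8/((5.8+23)(5.8+23)) = 6.8542 kPa

Δσ_z ≈ 6.85 kPa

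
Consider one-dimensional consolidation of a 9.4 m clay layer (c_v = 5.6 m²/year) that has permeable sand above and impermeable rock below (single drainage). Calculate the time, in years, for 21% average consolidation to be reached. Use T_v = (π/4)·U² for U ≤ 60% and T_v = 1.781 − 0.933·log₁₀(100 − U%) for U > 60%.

t ≈ 0.547 years

Drainage path length: H_d = H = 9.4 m (single drainage).
U ≤ 60%: T_v = (π/4)·U² = (π/4)×0.21² = 0.034636.
t = T_v·H_d²/c_v = 0.034636×9.4²/5.6 = 0.5465 years.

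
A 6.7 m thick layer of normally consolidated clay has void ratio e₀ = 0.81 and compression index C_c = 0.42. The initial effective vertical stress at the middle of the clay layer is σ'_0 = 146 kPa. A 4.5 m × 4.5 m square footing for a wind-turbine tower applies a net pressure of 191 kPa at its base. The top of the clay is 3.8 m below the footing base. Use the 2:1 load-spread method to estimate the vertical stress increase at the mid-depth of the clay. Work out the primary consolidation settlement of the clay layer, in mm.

S_c ≈ 120 mm

Mid-depth of clay below the footing base: z = 3.8 + 6.7/2 = 7.15 m.
Stress increase at mid-clay by the 2:1 spreading method:
Δσ = qBL/((B+z)(L+z)) = 191×4.5×4.5/((4.5+7.15)(4.5+7.15)) = 28.497 kPa
Final effective stress: σ'_f = σ'_0 + Δσ = 146 + 28.497 = 174.5 kPa.
Normally consolidated clay, so the full stress increment lies on the virgin compression line:
S_c = C_c·H/(1+e₀)·log₁₀(σ'_f/σ'_0) = 0.42×6.7/(1+0.81)×log₁₀(174.5/146)
    = 1.5547 × 0.077443 = 0.1204 m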